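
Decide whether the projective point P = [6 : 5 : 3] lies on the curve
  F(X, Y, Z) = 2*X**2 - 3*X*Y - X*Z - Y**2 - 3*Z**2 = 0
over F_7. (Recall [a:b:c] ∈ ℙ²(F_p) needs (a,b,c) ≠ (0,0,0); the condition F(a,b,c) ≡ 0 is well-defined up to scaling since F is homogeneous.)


F(6,5,3) ≡ 3 (mod 7); P is NOT on the curve.

Evaluate F(6, 5, 3) term-by-term (mod 7).
  2*X**2 ↦ 2·36·1·1 = 72
  -3*X*Y ↦ -3·6·5·1 = -90
  -X*Z ↦ -1·6·1·3 = -18
  -Y**2 ↦ -1·1·25·1 = -25
  -3*Z**2 ↦ -3·1·1·9 = -27
Sum: F(6, 5, 3) = (72) + (-90) + (-18) + (-25) + (-27) = -88.
Reducing mod 7: -88 ≡ 3 (mod 7).
Since F(a, b, c) ≡ 3 ≠ 0 (mod 7), P does NOT lie on the curve.


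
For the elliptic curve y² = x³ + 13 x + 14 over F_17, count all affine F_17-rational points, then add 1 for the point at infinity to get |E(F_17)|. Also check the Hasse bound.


Affine points = {(5, 0), (6, 6), (6, 11), (8, 1), (8, 16), (11, 3), (11, 14), (13, 0), (14, 4), (14, 13), (16, 0)}; affine count = 11; |E(F_17)| = 12.

Discriminant check: Δ ∝ 4a³ + 27b² = 4·13³ + 27·14² = 4·2197 + 27·196 ≡ 4 (mod 17). Nonzero ⇒ E is nonsingular.
For each x ∈ F_17, compute rhs = x³ + 13·x + 14 mod 17, then count y ∈ F_17 with y² ≡ rhs.
  x = 0: rhs = 14, matching y values: none (0 points).
  x = 1: rhs = 11, matching y values: none (0 points).
  x = 2: rhs = 14, matching y values: none (0 points).
  x = 3: rhs = 12, matching y values: none (0 points).
  x = 4: rhs = 11, matching y values: none (0 points).
  x = 5: rhs = 0, matching y values: 0 (1 points).
  x = 6: rhs = 2, matching y values: 6, 11 (2 points).
  x = 7: rhs = 6, matching y values: none (0 points).
  x = 8: rhs = 1, matching y values: 1, 16 (2 points).
  x = 9: rhs = 10, matching y values: none (0 points).
  x = 10: rhs = 5, matching y values: none (0 points).
  x = 11: rhs = 9, matching y values: 3, 14 (2 points).
  x = 12: rhs = 11, matching y values: none (0 points).
  x = 13: rhs = 0, matching y values: 0 (1 points).
  x = 14: rhs = 16, matching y values: 4, 13 (2 points).
  x = 15: rhs = 14, matching y values: none (0 points).
  x = 16: rhs = 0, matching y values: 0 (1 points).
Total affine count: 11.
Full point count |E(F_17)| = 11 + 1 = 12.
Hasse bound: |12 − (17+1)| = |-6| = 6 ≤ 2√17 ≈ 8.2462 ✓.


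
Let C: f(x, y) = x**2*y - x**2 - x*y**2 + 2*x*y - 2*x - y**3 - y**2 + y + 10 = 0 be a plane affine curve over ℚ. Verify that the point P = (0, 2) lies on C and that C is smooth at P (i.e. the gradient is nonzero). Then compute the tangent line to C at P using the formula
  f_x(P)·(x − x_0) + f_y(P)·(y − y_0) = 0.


Tangent line at P: -2*x - 15*y + 30 = 0.

Step 1: f(0, 2) = 0, so P lies on C.
Step 2: partial derivatives
  f_x(x, y) = 2*x*y - 2*x - y**2 + 2*y - 2, f_y(x, y) = x**2 - 2*x*y + 2*x - 3*y**2 - 2*y + 1.
  f_x(P) = -2, f_y(P) = -15 (gradient nonzero, so P is smooth).
Step 3: tangent line at P: -2·(x − 0) + -15·(y − 2) = 0.
Expanding: -2*x - 15*y + 30 = 0.


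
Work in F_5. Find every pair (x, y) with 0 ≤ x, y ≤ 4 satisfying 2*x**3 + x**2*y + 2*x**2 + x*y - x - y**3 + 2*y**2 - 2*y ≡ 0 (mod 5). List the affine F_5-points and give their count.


Affine F_5-points: {(0, 0), (0, 3), (0, 4), (2, 2), (2, 3), (3, 1), (3, 3), (4, 1)}; count = 8.

For each of the 25 pairs (x, y) ∈ F_5², evaluate f(x, y) mod 5. Record the zeros.
  x = 0: [0↦0, 1↦4, 2↦1, 3↦0, 4↦0]  zeros at y ∈ {0, 3, 4}
  x = 1: [0↦3, 1↦4, 2↦3, 3↦4, 4↦1]  zeros at y ∈ ∅
  x = 2: [0↦2, 1↦2, 2↦0, 3↦0, 4↦1]  zeros at y ∈ {2, 3}
  x = 3: [0↦4, 1↦0, 2↦4, 3↦0, 4↦2]  zeros at y ∈ {1, 3}
  x = 4: [0↦1, 1↦0, 2↦2, 3↦1, 4↦1]  zeros at y ∈ {1}
Collecting zeros: affine points = {(0, 0), (0, 3), (0, 4), (2, 2), (2, 3), (3, 1), (3, 3), (4, 1)}.
Total count |C(F_5)_aff| = 8.


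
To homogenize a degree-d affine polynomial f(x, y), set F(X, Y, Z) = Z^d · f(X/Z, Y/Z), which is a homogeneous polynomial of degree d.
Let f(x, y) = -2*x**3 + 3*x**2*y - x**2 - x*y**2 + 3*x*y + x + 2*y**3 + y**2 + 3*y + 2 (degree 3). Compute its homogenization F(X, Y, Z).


F(X, Y, Z) = -2*X**3 + 3*X**2*Y - X**2*Z - X*Y**2 + 3*X*Y*Z + X*Z**2 + 2*Y**3 + Y**2*Z + 3*Y*Z**2 + 2*Z**3

deg(f) = 3.
Substitute x = X/Z, y = Y/Z into f, then multiply by Z^3.
  monomial -2·x^3·y^0 ↦ -2·X^3·Y^0·Z^0.
  monomial 3·x^2·y^1 ↦ 3·X^2·Y^1·Z^0.
  monomial -1·x^2·y^0 ↦ -1·X^2·Y^0·Z^1.
  monomial -1·x^1·y^2 ↦ -1·X^1·Y^2·Z^0.
  monomial 3·x^1·y^1 ↦ 3·X^1·Y^1·Z^1.
  monomial 1·x^1·y^0 ↦ 1·X^1·Y^0·Z^2.
  monomial 2·x^0·y^3 ↦ 2·X^0·Y^3·Z^0.
  monomial 1·x^0·y^2 ↦ 1·X^0·Y^2·Z^1.
  monomial 3·x^0·y^1 ↦ 3·X^0·Y^1·Z^2.
  monomial 2·x^0·y^0 ↦ 2·X^0·Y^0·Z^3.
Collecting: F(X, Y, Z) = -2*X**3 + 3*X**2*Y - X**2*Z - X*Y**2 + 3*X*Y*Z + X*Z**2 + 2*Y**3 + Y**2*Z + 3*Y*Z**2 + 2*Z**3.


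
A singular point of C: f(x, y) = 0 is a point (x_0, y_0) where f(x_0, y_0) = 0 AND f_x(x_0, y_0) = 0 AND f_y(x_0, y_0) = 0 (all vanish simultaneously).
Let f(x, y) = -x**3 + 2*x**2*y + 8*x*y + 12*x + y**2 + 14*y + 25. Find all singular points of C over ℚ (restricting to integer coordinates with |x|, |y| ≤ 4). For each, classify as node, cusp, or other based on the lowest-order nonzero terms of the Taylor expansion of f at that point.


Singular points: {(-2, -3)}; classification: cusp.

Compute partial derivatives:
  f_x = -3*x**2 + 4*x*y + 8*y + 12.
  f_y = 2*x**2 + 8*x + 2*y + 14.
Scan x_0 ∈ {−4, ..., 4}. For each x_0, f_y(x_0, y) is a polynomial in y; find its integer roots y ∈ {−4, ..., 4}, then test f_x and f at those candidates.
  x = -4: f_y(-4, y) = 2*y + 14; no integer root y with |y| ≤ 4.
  x = -3: f_y(-3, y) = 2*y + 8; vanishes at y ∈ {-4}. (-3, -4): f_x = 1 ≠ 0.
  x = -2: f_y(-2, y) = 2*y + 6; vanishes at y ∈ {-3}. (-2, -3): f_x = 0, f = 0 — SINGULAR.
  x = -1: f_y(-1, y) = 2*y + 8; vanishes at y ∈ {-4}. (-1, -4): f_x = -7 ≠ 0.
  x = 0: f_y(0, y) = 2*y + 14; no integer root y with |y| ≤ 4.
  x = 1: f_y(1, y) = 2*y + 24; no integer root y with |y| ≤ 4.
  x = 2: f_y(2, y) = 2*y + 38; no integer root y with |y| ≤ 4.
  x = 3: f_y(3, y) = 2*y + 56; no integer root y with |y| ≤ 4.
  x = 4: f_y(4, y) = 2*y + 78; no integer root y with |y| ≤ 4.
Only singular point on the grid: (-2, -3).
Classify: substitute x = -2 + u, y = -3 + v and expand: f = -u**3 + 2*u**2*v + v**2.
No constant or linear terms (consistent with a singular point). Quadratic part: v**2. Cubic part: -u**3 + 2*u**2*v.
The quadratic part v**2 is a perfect square, so there is a single (double) tangent line v = 0, i.e. y = -3. Restricting the cubic part to that line (v = 0) leaves -u**3 ≠ 0, so f is not divisible by v and the branch is v² ≈ u**3 to lowest order — this is a cusp.
Classification: cusp.


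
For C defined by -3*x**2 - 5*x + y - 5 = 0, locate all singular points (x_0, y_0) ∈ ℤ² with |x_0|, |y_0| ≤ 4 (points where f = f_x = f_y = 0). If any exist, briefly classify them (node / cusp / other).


No singular points in the scanned grid; C is smooth there.

Compute partial derivatives:
  f_x = -6*x - 5.
  f_y = 1.
f_y = 1 is a nonzero constant, so f_y never vanishes: no point (x, y) can satisfy f = f_x = f_y = 0. In particular no (x, y) ∈ {−4, ..., 4}² is singular; the curve is smooth.


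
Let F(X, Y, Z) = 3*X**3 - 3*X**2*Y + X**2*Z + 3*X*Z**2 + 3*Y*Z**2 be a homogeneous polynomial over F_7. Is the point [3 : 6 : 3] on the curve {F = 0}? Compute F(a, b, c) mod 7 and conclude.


F(3,6,3) ≡ 0 (mod 7); P is on the curve.

Evaluate F(3, 6, 3) term-by-term (mod 7).
  3*X**3 ↦ 3·27·1·1 = 81
  -3*X**2*Y ↦ -3·9·6·1 = -162
  X**2*Z ↦ 1·9·1·3 = 27
  3*X*Z**2 ↦ 3·3·1·9 = 81
  3*Y*Z**2 ↦ 3·1·6·9 = 162
Sum: F(3, 6, 3) = (81) + (-162) + (27) + (81) + (162) = 189.
Reducing mod 7: 189 ≡ 0 (mod 7).
Since F(a, b, c) ≡ 0 (mod 7), P lies on the curve.


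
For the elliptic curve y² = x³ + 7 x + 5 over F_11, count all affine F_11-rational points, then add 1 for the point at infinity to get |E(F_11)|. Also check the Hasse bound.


Affine points = {(0, 4), (0, 7), (2, 4), (2, 7), (3, 3), (3, 8), (4, 3), (4, 8), (5, 0), (7, 1), (7, 10), (8, 1), (8, 10), (9, 4), (9, 7)}; affine count = 15; |E(F_11)| = 16.

Discriminant check: Δ ∝ 4a³ + 27b² = 4·7³ + 27·5² = 4·343 + 27·25 ≡ 1 (mod 11). Nonzero ⇒ E is nonsingular.
For each x ∈ F_11, compute rhs = x³ + 7·x + 5 mod 11, then count y ∈ F_11 with y² ≡ rhs.
  x = 0: rhs = 5, matching y values: 4, 7 (2 points).
  x = 1: rhs = 2, matching y values: none (0 points).
  x = 2: rhs = 5, matching y values: 4, 7 (2 points).
  x = 3: rhs = 9, matching y values: 3, 8 (2 points).
  x = 4: rhs = 9, matching y values: 3, 8 (2 points).
  x = 5: rhs = 0, matching y values: 0 (1 points).
  x = 6: rhs = 10, matching y values: none (0 points).
  x = 7: rhs = 1, matching y values: 1, 10 (2 points).
  x = 8: rhs = 1, matching y values: 1, 10 (2 points).
  x = 9: rhs = 5, matching y values: 4, 7 (2 points).
  x = 10: rhs = 8, matching y values: none (0 points).
Total affine count: 15.
Full point count |E(F_11)| = 15 + 1 = 16.
Hasse bound: |16 − (11+1)| = |4| = 4 ≤ 2√11 ≈ 6.6332 ✓.


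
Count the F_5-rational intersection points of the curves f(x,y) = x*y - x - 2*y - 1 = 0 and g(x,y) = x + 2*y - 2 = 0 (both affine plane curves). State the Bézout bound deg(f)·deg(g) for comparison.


Common zeros: {(1, 3)}; count = 1; Bézout bound = 2.

deg(f) = 2, deg(g) = 1, so Bézout bound = 2.
Scan x ∈ F_5. For each x, list the y ∈ F_5 with f(x, y) ≡ 0 and those with g(x, y) ≡ 0 (mod 5); the common zeros in that column are the intersection.
  x = 0: f ≡ 0 at y ∈ {2}; g ≡ 0 at y ∈ {1}; common: ∅.
  x = 1: f ≡ 0 at y ∈ {3}; g ≡ 0 at y ∈ {3}; common: {3}.
  x = 2: f ≡ 0 at y ∈ ∅; g ≡ 0 at y ∈ {0}; common: ∅.
  x = 3: f ≡ 0 at y ∈ {4}; g ≡ 0 at y ∈ {2}; common: ∅.
  x = 4: f ≡ 0 at y ∈ {0}; g ≡ 0 at y ∈ {4}; common: ∅.
Collecting: common zeros = {(1, 3)}, so the count is 1.
Comparison with the Bézout bound: 1 ≤ 2 = deg(f)·deg(g), as expected for curves with no common component (the affine F_5-count falls short of the bound because intersections may lie at infinity, over extension fields, or carry multiplicity).


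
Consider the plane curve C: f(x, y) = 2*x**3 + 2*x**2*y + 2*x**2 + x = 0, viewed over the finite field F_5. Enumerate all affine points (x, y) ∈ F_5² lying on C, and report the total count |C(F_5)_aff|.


Affine F_5-points: {(0, 0), (0, 1), (0, 2), (0, 3), (0, 4), (1, 0), (2, 3), (3, 0), (4, 3)}; count = 9.

For each of the 25 pairs (x, y) ∈ F_5², evaluate f(x, y) mod 5. Record the zeros.
  x = 0: [0↦0, 1↦0, 2↦0, 3↦0, 4↦0]  zeros at y ∈ {0, 1, 2, 3, 4}
  x = 1: [0↦0, 1↦2, 2↦4, 3↦1, 4↦3]  zeros at y ∈ {0}
  x = 2: [0↦1, 1↦4, 2↦2, 3↦0, 4↦3]  zeros at y ∈ {3}
  x = 3: [0↦0, 1↦3, 2↦1, 3↦4, 4↦2]  zeros at y ∈ {0}
  x = 4: [0↦4, 1↦1, 2↦3, 3↦0, 4↦2]  zeros at y ∈ {3}
Collecting zeros: affine points = {(0, 0), (0, 1), (0, 2), (0, 3), (0, 4), (1, 0), (2, 3), (3, 0), (4, 3)}.
Total count |C(F_5)_aff| = 9.


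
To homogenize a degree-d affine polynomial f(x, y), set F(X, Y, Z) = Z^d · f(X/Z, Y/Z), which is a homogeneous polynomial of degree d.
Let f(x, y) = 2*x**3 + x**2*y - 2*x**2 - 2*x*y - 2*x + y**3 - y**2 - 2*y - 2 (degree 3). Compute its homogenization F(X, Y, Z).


F(X, Y, Z) = 2*X**3 + X**2*Y - 2*X**2*Z - 2*X*Y*Z - 2*X*Z**2 + Y**3 - Y**2*Z - 2*Y*Z**2 - 2*Z**3

deg(f) = 3.
Substitute x = X/Z, y = Y/Z into f, then multiply by Z^3.
  monomial 2·x^3·y^0 ↦ 2·X^3·Y^0·Z^0.
  monomial 1·x^2·y^1 ↦ 1·X^2·Y^1·Z^0.
  monomial -2·x^2·y^0 ↦ -2·X^2·Y^0·Z^1.
  monomial -2·x^1·y^1 ↦ -2·X^1·Y^1·Z^1.
  monomial -2·x^1·y^0 ↦ -2·X^1·Y^0·Z^2.
  monomial 1·x^0·y^3 ↦ 1·X^0·Y^3·Z^0.
  monomial -1·x^0·y^2 ↦ -1·X^0·Y^2·Z^1.
  monomial -2·x^0·y^1 ↦ -2·X^0·Y^1·Z^2.
  monomial -2·x^0·y^0 ↦ -2·X^0·Y^0·Z^3.
Collecting: F(X, Y, Z) = 2*X**3 + X**2*Y - 2*X**2*Z - 2*X*Y*Z - 2*X*Z**2 + Y**3 - Y**2*Z - 2*Y*Z**2 - 2*Z**3.


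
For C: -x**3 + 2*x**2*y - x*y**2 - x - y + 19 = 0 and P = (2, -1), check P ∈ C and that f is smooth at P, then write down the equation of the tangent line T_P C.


Tangent line at P: -22*x + 11*y + 55 = 0.

Step 1: f(2, -1) = 0, so P lies on C.
Step 2: partial derivatives
  f_x(x, y) = -3*x**2 + 4*x*y - y**2 - 1, f_y(x, y) = 2*x**2 - 2*x*y - 1.
  f_x(P) = -22, f_y(P) = 11 (gradient nonzero, so P is smooth).
Step 3: tangent line at P: -22·(x − 2) + 11·(y − -1) = 0.
Expanding: -22*x + 11*y + 55 = 0.


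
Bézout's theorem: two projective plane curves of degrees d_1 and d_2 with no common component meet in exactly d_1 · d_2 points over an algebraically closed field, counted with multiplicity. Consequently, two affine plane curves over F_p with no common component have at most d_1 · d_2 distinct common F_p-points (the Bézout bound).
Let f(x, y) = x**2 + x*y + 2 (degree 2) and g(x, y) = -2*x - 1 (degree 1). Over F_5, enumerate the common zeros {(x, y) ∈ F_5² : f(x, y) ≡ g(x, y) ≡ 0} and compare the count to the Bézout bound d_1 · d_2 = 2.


Common zeros: {(2, 2)}; count = 1; Bézout bound = 2.

deg(f) = 2, deg(g) = 1, so Bézout bound = 2.
Scan x ∈ F_5. For each x, list the y ∈ F_5 with f(x, y) ≡ 0 and those with g(x, y) ≡ 0 (mod 5); the common zeros in that column are the intersection.
  x = 0: f ≡ 0 at y ∈ ∅; g ≡ 0 at y ∈ ∅; common: ∅.
  x = 1: f ≡ 0 at y ∈ {2}; g ≡ 0 at y ∈ ∅; common: ∅.
  x = 2: f ≡ 0 at y ∈ {2}; g ≡ 0 at y ∈ {0, 1, 2, 3, 4}; common: {2}.
  x = 3: f ≡ 0 at y ∈ {3}; g ≡ 0 at y ∈ ∅; common: ∅.
  x = 4: f ≡ 0 at y ∈ {3}; g ≡ 0 at y ∈ ∅; common: ∅.
Collecting: common zeros = {(2, 2)}, so the count is 1.
Comparison with the Bézout bound: 1 ≤ 2 = deg(f)·deg(g), as expected for curves with no common component (the affine F_5-count falls short of the bound because intersections may lie at infinity, over extension fields, or carry multiplicity).


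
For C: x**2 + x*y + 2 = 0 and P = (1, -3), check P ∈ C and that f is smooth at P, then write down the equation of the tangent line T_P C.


Tangent line at P: -x + y + 4 = 0.

Step 1: f(1, -3) = 0, so P lies on C.
Step 2: partial derivatives
  f_x(x, y) = 2*x + y, f_y(x, y) = x.
  f_x(P) = -1, f_y(P) = 1 (gradient nonzero, so P is smooth).
Step 3: tangent line at P: -1·(x − 1) + 1·(y − -3) = 0.
Expanding: -x + y + 4 = 0.


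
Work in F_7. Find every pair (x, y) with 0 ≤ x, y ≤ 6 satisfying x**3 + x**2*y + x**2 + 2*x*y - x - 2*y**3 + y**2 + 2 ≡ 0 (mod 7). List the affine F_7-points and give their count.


Affine F_7-points: {(2, 6), (3, 0), (3, 1), (3, 3), (4, 3), (5, 0), (5, 4), (6, 6)}; count = 8.

For each of the 49 pairs (x, y) ∈ F_7², evaluate f(x, y) mod 7. Record the zeros.
  x = 0: [0↦2, 1↦1, 2↦4, 3↦6, 4↦2, 5↦1, 6↦5]  zeros at y ∈ ∅
  x = 1: [0↦3, 1↦5, 2↦4, 3↦2, 4↦1, 5↦3, 6↦3]  zeros at y ∈ ∅
  x = 2: [0↦5, 1↦5, 2↦2, 3↦5, 4↦2, 5↦2, 6↦0]  zeros at y ∈ {6}
  x = 3: [0↦0, 1↦0, 2↦4, 3↦0, 4↦4, 5↦4, 6↦2]  zeros at y ∈ {0, 1, 3}
  x = 4: [0↦1, 1↦3, 2↦2, 3↦0, 4↦6, 5↦1, 6↦1]  zeros at y ∈ {3}
  x = 5: [0↦0, 1↦6, 2↦2, 3↦4, 4↦0, 5↦6, 6↦3]  zeros at y ∈ {0, 4}
  x = 6: [0↦3, 1↦1, 2↦3, 3↦4, 4↦6, 5↦4, 6↦0]  zeros at y ∈ {6}
Collecting zeros: affine points = {(2, 6), (3, 0), (3, 1), (3, 3), (4, 3), (5, 0), (5, 4), (6, 6)}.
Total count |C(F_7)_aff| = 8.


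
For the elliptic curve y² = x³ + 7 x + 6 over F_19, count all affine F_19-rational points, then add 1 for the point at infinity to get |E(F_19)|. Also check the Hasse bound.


Affine points = {(0, 5), (0, 14), (2, 3), (2, 16), (3, 4), (3, 15), (6, 6), (6, 13), (8, 2), (8, 17), (9, 0), (14, 6), (14, 13), (15, 3), (15, 16), (18, 6), (18, 13)}; affine count = 17; |E(F_19)| = 18.

Discriminant check: Δ ∝ 4a³ + 27b² = 4·7³ + 27·6² = 4·343 + 27·36 ≡ 7 (mod 19). Nonzero ⇒ E is nonsingular.
For each x ∈ F_19, compute rhs = x³ + 7·x + 6 mod 19, then count y ∈ F_19 with y² ≡ rhs.
  x = 0: rhs = 6, matching y values: 5, 14 (2 points).
  x = 1: rhs = 14, matching y values: none (0 points).
  x = 2: rhs = 9, matching y values: 3, 16 (2 points).
  x = 3: rhs = 16, matching y values: 4, 15 (2 points).
  x = 4: rhs = 3, matching y values: none (0 points).
  x = 5: rhs = 14, matching y values: none (0 points).
  x = 6: rhs = 17, matching y values: 6, 13 (2 points).
  x = 7: rhs = 18, matching y values: none (0 points).
  x = 8: rhs = 4, matching y values: 2, 17 (2 points).
  x = 9: rhs = 0, matching y values: 0 (1 points).
  x = 10: rhs = 12, matching y values: none (0 points).
  x = 11: rhs = 8, matching y values: none (0 points).
  x = 12: rhs = 13, matching y values: none (0 points).
  x = 13: rhs = 14, matching y values: none (0 points).
  x = 14: rhs = 17, matching y values: 6, 13 (2 points).
  x = 15: rhs = 9, matching y values: 3, 16 (2 points).
  x = 16: rhs = 15, matching y values: none (0 points).
  x = 17: rhs = 3, matching y values: none (0 points).
  x = 18: rhs = 17, matching y values: 6, 13 (2 points).
Total affine count: 17.
Full point count |E(F_19)| = 17 + 1 = 18.
Hasse bound: |18 − (19+1)| = |-2| = 2 ≤ 2√19 ≈ 8.7178 ✓.


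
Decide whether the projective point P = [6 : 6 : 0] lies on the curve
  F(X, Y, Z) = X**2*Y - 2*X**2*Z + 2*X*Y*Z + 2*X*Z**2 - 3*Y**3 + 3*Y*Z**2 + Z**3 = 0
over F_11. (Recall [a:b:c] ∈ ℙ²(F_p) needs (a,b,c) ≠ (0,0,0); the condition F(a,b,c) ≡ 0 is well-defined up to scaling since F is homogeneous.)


F(6,6,0) ≡ 8 (mod 11); P is NOT on the curve.

Evaluate F(6, 6, 0) term-by-term (mod 11).
  X**2*Y ↦ 1·36·6·1 = 216
  -2*X**2*Z ↦ -2·36·1·0 = 0
  2*X*Y*Z ↦ 2·6·6·0 = 0
  2*X*Z**2 ↦ 2·6·1·0 = 0
  -3*Y**3 ↦ -3·1·216·1 = -648
  3*Y*Z**2 ↦ 3·1·6·0 = 0
  Z**3 ↦ 1·1·1·0 = 0
Sum: F(6, 6, 0) = (216) + (0) + (0) + (0) + (-648) + (0) + (0) = -432.
Reducing mod 11: -432 ≡ 8 (mod 11).
Since F(a, b, c) ≡ 8 ≠ 0 (mod 11), P does NOT lie on the curve.


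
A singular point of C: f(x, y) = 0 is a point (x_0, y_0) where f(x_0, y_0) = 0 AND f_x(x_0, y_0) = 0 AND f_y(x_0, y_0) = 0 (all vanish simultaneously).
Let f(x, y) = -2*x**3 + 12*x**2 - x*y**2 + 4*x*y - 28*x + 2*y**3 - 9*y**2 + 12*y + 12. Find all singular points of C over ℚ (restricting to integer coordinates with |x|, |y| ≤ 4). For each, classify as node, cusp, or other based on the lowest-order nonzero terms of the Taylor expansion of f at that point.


Singular points: {(2, 2)}; classification: cusp.

Compute partial derivatives:
  f_x = -6*x**2 + 24*x - y**2 + 4*y - 28.
  f_y = -2*x*y + 4*x + 6*y**2 - 18*y + 12.
Scan x_0 ∈ {−4, ..., 4}. For each x_0, f_y(x_0, y) is a polynomial in y; find its integer roots y ∈ {−4, ..., 4}, then test f_x and f at those candidates.
  x = -4: f_y(-4, y) = 6*y**2 - 10*y - 4; vanishes at y ∈ {2}. (-4, 2): f_x = -216 ≠ 0.
  x = -3: f_y(-3, y) = 6*y**2 - 12*y; vanishes at y ∈ {0, 2}. (-3, 0): f_x = -154 ≠ 0; (-3, 2): f_x = -150 ≠ 0.
  x = -2: f_y(-2, y) = 6*y**2 - 14*y + 4; vanishes at y ∈ {2}. (-2, 2): f_x = -96 ≠ 0.
  x = -1: f_y(-1, y) = 6*y**2 - 16*y + 8; vanishes at y ∈ {2}. (-1, 2): f_x = -54 ≠ 0.
  x = 0: f_y(0, y) = 6*y**2 - 18*y + 12; vanishes at y ∈ {1, 2}. (0, 1): f_x = -25 ≠ 0; (0, 2): f_x = -24 ≠ 0.
  x = 1: f_y(1, y) = 6*y**2 - 20*y + 16; vanishes at y ∈ {2}. (1, 2): f_x = -6 ≠ 0.
  x = 2: f_y(2, y) = 6*y**2 - 22*y + 20; vanishes at y ∈ {2}. (2, 2): f_x = 0, f = 0 — SINGULAR.
  x = 3: f_y(3, y) = 6*y**2 - 24*y + 24; vanishes at y ∈ {2}. (3, 2): f_x = -6 ≠ 0.
  x = 4: f_y(4, y) = 6*y**2 - 26*y + 28; vanishes at y ∈ {2}. (4, 2): f_x = -24 ≠ 0.
Only singular point on the grid: (2, 2).
Classify: substitute x = 2 + u, y = 2 + v and expand: f = -2*u**3 - u*v**2 + 2*v**3 + v**2.
No constant or linear terms (consistent with a singular point). Quadratic part: v**2. Cubic part: -2*u**3 - u*v**2 + 2*v**3.
The quadratic part v**2 is a perfect square, so there is a single (double) tangent line v = 0, i.e. y = 2. Restricting the cubic part to that line (v = 0) leaves -2*u**3 ≠ 0, so f is not divisible by v and the branch is v² ≈ 2*u**3 to lowest order — this is a cusp.
Classification: cusp.


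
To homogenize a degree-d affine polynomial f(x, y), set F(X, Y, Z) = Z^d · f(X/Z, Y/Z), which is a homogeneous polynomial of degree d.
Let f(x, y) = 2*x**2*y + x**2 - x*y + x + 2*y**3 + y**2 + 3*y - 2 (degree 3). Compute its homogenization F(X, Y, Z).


F(X, Y, Z) = 2*X**2*Y + X**2*Z - X*Y*Z + X*Z**2 + 2*Y**3 + Y**2*Z + 3*Y*Z**2 - 2*Z**3

deg(f) = 3.
Substitute x = X/Z, y = Y/Z into f, then multiply by Z^3.
  monomial 2·x^2·y^1 ↦ 2·X^2·Y^1·Z^0.
  monomial 1·x^2·y^0 ↦ 1·X^2·Y^0·Z^1.
  monomial -1·x^1·y^1 ↦ -1·X^1·Y^1·Z^1.
  monomial 1·x^1·y^0 ↦ 1·X^1·Y^0·Z^2.
  monomial 2·x^0·y^3 ↦ 2·X^0·Y^3·Z^0.
  monomial 1·x^0·y^2 ↦ 1·X^0·Y^2·Z^1.
  monomial 3·x^0·y^1 ↦ 3·X^0·Y^1·Z^2.
  monomial -2·x^0·y^0 ↦ -2·X^0·Y^0·Z^3.
Collecting: F(X, Y, Z) = 2*X**2*Y + X**2*Z - X*Y*Z + X*Z**2 + 2*Y**3 + Y**2*Z + 3*Y*Z**2 - 2*Z**3.


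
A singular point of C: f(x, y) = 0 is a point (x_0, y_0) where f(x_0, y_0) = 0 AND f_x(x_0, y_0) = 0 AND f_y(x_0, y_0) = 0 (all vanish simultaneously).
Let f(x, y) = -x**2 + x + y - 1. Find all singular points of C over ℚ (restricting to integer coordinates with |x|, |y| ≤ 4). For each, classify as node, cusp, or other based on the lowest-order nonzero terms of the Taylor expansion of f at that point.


No singular points in the scanned grid; C is smooth there.

Compute partial derivatives:
  f_x = 1 - 2*x.
  f_y = 1.
f_y = 1 is a nonzero constant, so f_y never vanishes: no point (x, y) can satisfy f = f_x = f_y = 0. In particular no (x, y) ∈ {−4, ..., 4}² is singular; the curve is smooth.


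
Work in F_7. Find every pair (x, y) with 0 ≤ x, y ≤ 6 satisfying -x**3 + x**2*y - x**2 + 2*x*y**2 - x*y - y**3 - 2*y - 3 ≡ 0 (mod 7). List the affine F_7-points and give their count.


Affine F_7-points: {(0, 6), (1, 6), (2, 2), (3, 3), (4, 4), (4, 5), (4, 6), (5, 1)}; count = 8.

For each of the 49 pairs (x, y) ∈ F_7², evaluate f(x, y) mod 7. Record the zeros.
  x = 0: [0↦4, 1↦1, 2↦6, 3↦6, 4↦2, 5↦2, 6↦0]  zeros at y ∈ {6}
  x = 1: [0↦2, 1↦1, 2↦5, 3↦1, 4↦4, 5↦1, 6↦0]  zeros at y ∈ {6}
  x = 2: [0↦6, 1↦2, 2↦0, 3↦1, 4↦6, 5↦2, 6↦4]  zeros at y ∈ {2}
  x = 3: [0↦3, 1↦5, 2↦6, 3↦0, 4↦2, 5↦6, 6↦6]  zeros at y ∈ {3}
  x = 4: [0↦1, 1↦4, 2↦3, 3↦6, 4↦0, 5↦0, 6↦0]  zeros at y ∈ {4, 5, 6}
  x = 5: [0↦1, 1↦0, 2↦6, 3↦6, 4↦1, 5↦6, 6↦1]  zeros at y ∈ {1}
  x = 6: [0↦4, 1↦1, 2↦2, 3↦1, 4↦6, 5↦4, 6↦3]  zeros at y ∈ ∅
Collecting zeros: affine points = {(0, 6), (1, 6), (2, 2), (3, 3), (4, 4), (4, 5), (4, 6), (5, 1)}.
Total count |C(F_7)_aff| = 8.


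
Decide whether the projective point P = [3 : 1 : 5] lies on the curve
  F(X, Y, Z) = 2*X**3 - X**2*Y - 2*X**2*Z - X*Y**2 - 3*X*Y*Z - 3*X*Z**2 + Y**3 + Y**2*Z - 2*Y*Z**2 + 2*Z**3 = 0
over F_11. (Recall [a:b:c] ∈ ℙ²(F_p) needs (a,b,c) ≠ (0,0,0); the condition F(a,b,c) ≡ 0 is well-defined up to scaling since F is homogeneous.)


F(3,1,5) ≡ 9 (mod 11); P is NOT on the curve.

Evaluate F(3, 1, 5) term-by-term (mod 11).
  2*X**3 ↦ 2·27·1·1 = 54
  -X**2*Y ↦ -1·9·1·1 = -9
  -2*X**2*Z ↦ -2·9·1·5 = -90
  -X*Y**2 ↦ -1·3·1·1 = -3
  -3*X*Y*Z ↦ -3·3·1·5 = -45
  -3*X*Z**2 ↦ -3·3·1·25 = -225
  Y**3 ↦ 1·1·1·1 = 1
  Y**2*Z ↦ 1·1·1·5 = 5
  -2*Y*Z**2 ↦ -2·1·1·25 = -50
  2*Z**3 ↦ 2·1·1·125 = 250
Sum: F(3, 1, 5) = (54) + (-9) + (-90) + (-3) + (-45) + (-225) + (1) + (5) + (-50) + (250) = -112.
Reducing mod 11: -112 ≡ 9 (mod 11).
Since F(a, b, c) ≡ 9 ≠ 0 (mod 11), P does NOT lie on the curve.


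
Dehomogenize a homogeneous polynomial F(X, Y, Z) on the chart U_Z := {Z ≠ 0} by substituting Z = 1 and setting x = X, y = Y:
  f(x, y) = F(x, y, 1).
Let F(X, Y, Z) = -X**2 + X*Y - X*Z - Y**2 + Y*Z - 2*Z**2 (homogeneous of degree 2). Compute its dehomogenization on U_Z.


f(x, y) = -x**2 + x*y - x - y**2 + y - 2

On U_Z we set Z = 1. Each monomial c·X^i·Y^j·Z^k in F becomes c·x^i·y^j·1^k = c·x^i·y^j.
Substituting Z = 1: F(X, Y, 1) = -x**2 + x*y - x - y**2 + y - 2.
Note: deg(f) ≤ deg(F) = 2; strict inequality happens when F is divisible by Z (lost terms).


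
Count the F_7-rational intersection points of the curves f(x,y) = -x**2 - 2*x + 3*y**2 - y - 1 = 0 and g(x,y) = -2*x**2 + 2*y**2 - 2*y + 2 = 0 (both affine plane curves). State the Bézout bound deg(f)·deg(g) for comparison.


Common zeros: {(6, 0)}; count = 1; Bézout bound = 4.

deg(f) = 2, deg(g) = 2, so Bézout bound = 4.
Scan x ∈ F_7. For each x, list the y ∈ F_7 with f(x, y) ≡ 0 and those with g(x, y) ≡ 0 (mod 7); the common zeros in that column are the intersection.
  x = 0: f ≡ 0 at y ∈ ∅; g ≡ 0 at y ∈ {3, 5}; common: ∅.
  x = 1: f ≡ 0 at y ∈ {6}; g ≡ 0 at y ∈ {0, 1}; common: ∅.
  x = 2: f ≡ 0 at y ∈ {1, 4}; g ≡ 0 at y ∈ ∅; common: ∅.
  x = 3: f ≡ 0 at y ∈ {1, 4}; g ≡ 0 at y ∈ ∅; common: ∅.
  x = 4: f ≡ 0 at y ∈ {6}; g ≡ 0 at y ∈ ∅; common: ∅.
  x = 5: f ≡ 0 at y ∈ ∅; g ≡ 0 at y ∈ ∅; common: ∅.
  x = 6: f ≡ 0 at y ∈ {0, 5}; g ≡ 0 at y ∈ {0, 1}; common: {0}.
Collecting: common zeros = {(6, 0)}, so the count is 1.
Comparison with the Bézout bound: 1 ≤ 4 = deg(f)·deg(g), as expected for curves with no common component (the affine F_7-count falls short of the bound because intersections may lie at infinity, over extension fields, or carry multiplicity).


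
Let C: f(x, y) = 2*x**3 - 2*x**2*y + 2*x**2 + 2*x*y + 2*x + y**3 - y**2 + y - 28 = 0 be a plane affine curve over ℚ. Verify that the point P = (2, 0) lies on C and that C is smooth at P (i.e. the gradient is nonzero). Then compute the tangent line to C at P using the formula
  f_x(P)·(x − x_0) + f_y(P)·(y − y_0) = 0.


Tangent line at P: 34*x - 3*y - 68 = 0.

Step 1: f(2, 0) = 0, so P lies on C.
Step 2: partial derivatives
  f_x(x, y) = 6*x**2 - 4*x*y + 4*x + 2*y + 2, f_y(x, y) = -2*x**2 + 2*x + 3*y**2 - 2*y + 1.
  f_x(P) = 34, f_y(P) = -3 (gradient nonzero, so P is smooth).
Step 3: tangent line at P: 34·(x − 2) + -3·(y − 0) = 0.
Expanding: 34*x - 3*y - 68 = 0.


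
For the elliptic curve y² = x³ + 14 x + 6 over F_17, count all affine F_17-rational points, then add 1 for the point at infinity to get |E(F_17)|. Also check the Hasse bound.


Affine points = {(1, 2), (1, 15), (2, 5), (2, 12), (6, 0), (8, 1), (8, 16), (12, 7), (12, 10), (15, 2), (15, 15), (16, 5), (16, 12)}; affine count = 13; |E(F_17)| = 14.

Discriminant check: Δ ∝ 4a³ + 27b² = 4·14³ + 27·6² = 4·2744 + 27·36 ≡ 14 (mod 17). Nonzero ⇒ E is nonsingular.
For each x ∈ F_17, compute rhs = x³ + 14·x + 6 mod 17, then count y ∈ F_17 with y² ≡ rhs.
  x = 0: rhs = 6, matching y values: none (0 points).
  x = 1: rhs = 4, matching y values: 2, 15 (2 points).
  x = 2: rhs = 8, matching y values: 5, 12 (2 points).
  x = 3: rhs = 7, matching y values: none (0 points).
  x = 4: rhs = 7, matching y values: none (0 points).
  x = 5: rhs = 14, matching y values: none (0 points).
  x = 6: rhs = 0, matching y values: 0 (1 points).
  x = 7: rhs = 5, matching y values: none (0 points).
  x = 8: rhs = 1, matching y values: 1, 16 (2 points).
  x = 9: rhs = 11, matching y values: none (0 points).
  x = 10: rhs = 7, matching y values: none (0 points).
  x = 11: rhs = 12, matching y values: none (0 points).
  x = 12: rhs = 15, matching y values: 7, 10 (2 points).
  x = 13: rhs = 5, matching y values: none (0 points).
  x = 14: rhs = 5, matching y values: none (0 points).
  x = 15: rhs = 4, matching y values: 2, 15 (2 points).
  x = 16: rhs = 8, matching y values: 5, 12 (2 points).
Total affine count: 13.
Full point count |E(F_17)| = 13 + 1 = 14.
Hasse bound: |14 − (17+1)| = |-4| = 4 ≤ 2√17 ≈ 8.2462 ✓.


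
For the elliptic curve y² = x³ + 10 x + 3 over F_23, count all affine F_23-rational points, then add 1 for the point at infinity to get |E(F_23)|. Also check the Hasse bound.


Affine points = {(0, 7), (0, 16), (2, 10), (2, 13), (6, 7), (6, 16), (7, 5), (7, 18), (11, 8), (11, 15), (14, 9), (14, 14), (15, 3), (15, 20), (16, 2), (16, 21), (17, 7), (17, 16), (18, 9), (18, 14)}; affine count = 20; |E(F_23)| = 21.

Discriminant check: Δ ∝ 4a³ + 27b² = 4·10³ + 27·3² = 4·1000 + 27·9 ≡ 11 (mod 23). Nonzero ⇒ E is nonsingular.
For each x ∈ F_23, compute rhs = x³ + 10·x + 3 mod 23, then count y ∈ F_23 with y² ≡ rhs.
  x = 0: rhs = 3, matching y values: 7, 16 (2 points).
  x = 1: rhs = 14, matching y values: none (0 points).
  x = 2: rhs = 8, matching y values: 10, 13 (2 points).
  x = 3: rhs = 14, matching y values: none (0 points).
  x = 4: rhs = 15, matching y values: none (0 points).
  x = 5: rhs = 17, matching y values: none (0 points).
  x = 6: rhs = 3, matching y values: 7, 16 (2 points).
  x = 7: rhs = 2, matching y values: 5, 18 (2 points).
  x = 8: rhs = 20, matching y values: none (0 points).
  x = 9: rhs = 17, matching y values: none (0 points).
  x = 10: rhs = 22, matching y values: none (0 points).
  x = 11: rhs = 18, matching y values: 8, 15 (2 points).
  x = 12: rhs = 11, matching y values: none (0 points).
  x = 13: rhs = 7, matching y values: none (0 points).
  x = 14: rhs = 12, matching y values: 9, 14 (2 points).
  x = 15: rhs = 9, matching y values: 3, 20 (2 points).
  x = 16: rhs = 4, matching y values: 2, 21 (2 points).
  x = 17: rhs = 3, matching y values: 7, 16 (2 points).
  x = 18: rhs = 12, matching y values: 9, 14 (2 points).
  x = 19: rhs = 14, matching y values: none (0 points).
  x = 20: rhs = 15, matching y values: none (0 points).
  x = 21: rhs = 21, matching y values: none (0 points).
  x = 22: rhs = 15, matching y values: none (0 points).
Total affine count: 20.
Full point count |E(F_23)| = 20 + 1 = 21.
Hasse bound: |21 − (23+1)| = |-3| = 3 ≤ 2√23 ≈ 9.5917 ✓.


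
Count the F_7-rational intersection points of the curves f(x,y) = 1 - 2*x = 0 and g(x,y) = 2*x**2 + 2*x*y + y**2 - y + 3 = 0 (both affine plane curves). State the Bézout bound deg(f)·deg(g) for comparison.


Common zeros: {(4, 0)}; count = 1; Bézout bound = 2.

deg(f) = 1, deg(g) = 2, so Bézout bound = 2.
Scan x ∈ F_7. For each x, list the y ∈ F_7 with f(x, y) ≡ 0 and those with g(x, y) ≡ 0 (mod 7); the common zeros in that column are the intersection.
  x = 0: f ≡ 0 at y ∈ ∅; g ≡ 0 at y ∈ ∅; common: ∅.
  x = 1: f ≡ 0 at y ∈ ∅; g ≡ 0 at y ∈ {1, 5}; common: ∅.
  x = 2: f ≡ 0 at y ∈ ∅; g ≡ 0 at y ∈ {2}; common: ∅.
  x = 3: f ≡ 0 at y ∈ ∅; g ≡ 0 at y ∈ {0, 2}; common: ∅.
  x = 4: f ≡ 0 at y ∈ {0, 1, 2, 3, 4, 5, 6}; g ≡ 0 at y ∈ {0}; common: {0}.
  x = 5: f ≡ 0 at y ∈ ∅; g ≡ 0 at y ∈ {1, 4}; common: ∅.
  x = 6: f ≡ 0 at y ∈ ∅; g ≡ 0 at y ∈ ∅; common: ∅.
Collecting: common zeros = {(4, 0)}, so the count is 1.
Comparison with the Bézout bound: 1 ≤ 2 = deg(f)·deg(g), as expected for curves with no common component (the affine F_7-count falls short of the bound because intersections may lie at infinity, over extension fields, or carry multiplicity).


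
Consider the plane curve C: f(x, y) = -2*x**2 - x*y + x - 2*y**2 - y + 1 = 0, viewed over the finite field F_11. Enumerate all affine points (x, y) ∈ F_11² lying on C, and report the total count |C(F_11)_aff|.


Affine F_11-points: {(0, 6), (0, 10), (1, 0), (1, 10), (3, 3), (3, 6), (5, 0), (5, 8), (7, 3), (7, 4), (8, 4), (8, 8)}; count = 12.

For each of the 121 pairs (x, y) ∈ F_11², evaluate f(x, y) mod 11. Record the zeros.
  x = 0: [0↦1, 1↦9, 2↦2, 3↦2, 4↦9, 5↦1, 6↦0, 7↦6, 8↦8, 9↦6, 10↦0]  zeros at y ∈ {6, 10}
  x = 1: [0↦0, 1↦7, 2↦10, 3↦9, 4↦4, 5↦6, 6↦4, 7↦9, 8↦10, 9↦7, 10↦0]  zeros at y ∈ {0, 10}
  x = 2: [0↦6, 1↦1, 2↦3, 3↦1, 4↦6, 5↦7, 6↦4, 7↦8, 8↦8, 9↦4, 10↦7]  zeros at y ∈ ∅
  x = 3: [0↦8, 1↦2, 2↦3, 3↦0, 4↦4, 5↦4, 6↦0, 7↦3, 8↦2, 9↦8, 10↦10]  zeros at y ∈ {3, 6}
  x = 4: [0↦6, 1↦10, 2↦10, 3↦6, 4↦9, 5↦8, 6↦3, 7↦5, 8↦3, 9↦8, 10↦9]  zeros at y ∈ ∅
  x = 5: [0↦0, 1↦3, 2↦2, 3↦8, 4↦10, 5↦8, 6↦2, 7↦3, 8↦0, 9↦4, 10↦4]  zeros at y ∈ {0, 8}
  x = 6: [0↦1, 1↦3, 2↦1, 3↦6, 4↦7, 5↦4, 6↦8, 7↦8, 8↦4, 9↦7, 10↦6]  zeros at y ∈ ∅
  x = 7: [0↦9, 1↦10, 2↦7, 3↦0, 4↦0, 5↦7, 6↦10, 7↦9, 8↦4, 9↦6, 10↦4]  zeros at y ∈ {3, 4}
  x = 8: [0↦2, 1↦2, 2↦9, 3↦1, 4↦0, 5↦6, 6↦8, 7↦6, 8↦0, 9↦1, 10↦9]  zeros at y ∈ {4, 8}
  x = 9: [0↦2, 1↦1, 2↦7, 3↦9, 4↦7, 5↦1, 6↦2, 7↦10, 8↦3, 9↦3, 10↦10]  zeros at y ∈ ∅
  x = 10: [0↦9, 1↦7, 2↦1, 3↦2, 4↦10, 5↦3, 6↦3, 7↦10, 8↦2, 9↦1, 10↦7]  zeros at y ∈ ∅
Collecting zeros: affine points = {(0, 6), (0, 10), (1, 0), (1, 10), (3, 3), (3, 6), (5, 0), (5, 8), (7, 3), (7, 4), (8, 4), (8, 8)}.
Total count |C(F_11)_aff| = 12.


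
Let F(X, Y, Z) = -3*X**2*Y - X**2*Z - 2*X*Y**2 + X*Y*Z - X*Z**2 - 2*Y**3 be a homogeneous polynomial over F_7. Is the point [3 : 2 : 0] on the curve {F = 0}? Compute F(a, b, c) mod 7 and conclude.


F(3,2,0) ≡ 4 (mod 7); P is NOT on the curve.

Evaluate F(3, 2, 0) term-by-term (mod 7).
  -3*X**2*Y ↦ -3·9·2·1 = -54
  -X**2*Z ↦ -1·9·1·0 = 0
  -2*X*Y**2 ↦ -2·3·4·1 = -24
  X*Y*Z ↦ 1·3·2·0 = 0
  -X*Z**2 ↦ -1·3·1·0 = 0
  -2*Y**3 ↦ -2·1·8·1 = -16
Sum: F(3, 2, 0) = (-54) + (0) + (-24) + (0) + (0) + (-16) = -94.
Reducing mod 7: -94 ≡ 4 (mod 7).
Since F(a, b, c) ≡ 4 ≠ 0 (mod 7), P does NOT lie on the curve.


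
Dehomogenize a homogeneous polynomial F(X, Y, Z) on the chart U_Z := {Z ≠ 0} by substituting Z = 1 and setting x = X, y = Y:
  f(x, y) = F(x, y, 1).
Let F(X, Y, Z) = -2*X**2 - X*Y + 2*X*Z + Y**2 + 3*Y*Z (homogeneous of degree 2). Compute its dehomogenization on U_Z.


f(x, y) = -2*x**2 - x*y + 2*x + y**2 + 3*y

On U_Z we set Z = 1. Each monomial c·X^i·Y^j·Z^k in F becomes c·x^i·y^j·1^k = c·x^i·y^j.
Substituting Z = 1: F(X, Y, 1) = -2*x**2 - x*y + 2*x + y**2 + 3*y.
Note: deg(f) ≤ deg(F) = 2; strict inequality happens when F is divisible by Z (lost terms).


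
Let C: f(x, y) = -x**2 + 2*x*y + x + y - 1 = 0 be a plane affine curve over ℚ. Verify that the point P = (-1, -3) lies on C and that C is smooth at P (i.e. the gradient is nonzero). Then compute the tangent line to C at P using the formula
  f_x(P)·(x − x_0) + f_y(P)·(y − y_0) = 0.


Tangent line at P: -3*x - y - 6 = 0.

Step 1: f(-1, -3) = 0, so P lies on C.
Step 2: partial derivatives
  f_x(x, y) = -2*x + 2*y + 1, f_y(x, y) = 2*x + 1.
  f_x(P) = -3, f_y(P) = -1 (gradient nonzero, so P is smooth).
Step 3: tangent line at P: -3·(x − -1) + -1·(y − -3) = 0.
Expanding: -3*x - y - 6 = 0.


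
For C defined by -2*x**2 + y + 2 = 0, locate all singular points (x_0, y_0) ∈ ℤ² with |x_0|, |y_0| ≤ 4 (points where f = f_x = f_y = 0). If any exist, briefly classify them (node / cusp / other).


No singular points in the scanned grid; C is smooth there.

Compute partial derivatives:
  f_x = -4*x.
  f_y = 1.
f_y = 1 is a nonzero constant, so f_y never vanishes: no point (x, y) can satisfy f = f_x = f_y = 0. In particular no (x, y) ∈ {−4, ..., 4}² is singular; the curve is smooth.


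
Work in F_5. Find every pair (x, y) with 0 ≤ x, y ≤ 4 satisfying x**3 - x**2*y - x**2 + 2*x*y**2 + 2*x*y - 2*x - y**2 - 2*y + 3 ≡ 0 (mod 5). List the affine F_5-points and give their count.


Affine F_5-points: {(0, 1), (0, 2), (3, 0), (3, 1), (3, 2), (3, 3), (3, 4), (4, 1), (4, 4)}; count = 9.

For each of the 25 pairs (x, y) ∈ F_5², evaluate f(x, y) mod 5. Record the zeros.
  x = 0: [0↦3, 1↦0, 2↦0, 3↦3, 4↦4]  zeros at y ∈ {1, 2}
  x = 1: [0↦1, 1↦1, 2↦3, 3↦2, 4↦3]  zeros at y ∈ ∅
  x = 2: [0↦3, 1↦4, 2↦1, 3↦4, 4↦3]  zeros at y ∈ ∅
  x = 3: [0↦0, 1↦0, 2↦0, 3↦0, 4↦0]  zeros at y ∈ {0, 1, 2, 3, 4}
  x = 4: [0↦3, 1↦0, 2↦1, 3↦1, 4↦0]  zeros at y ∈ {1, 4}
Collecting zeros: affine points = {(0, 1), (0, 2), (3, 0), (3, 1), (3, 2), (3, 3), (3, 4), (4, 1), (4, 4)}.
Total count |C(F_5)_aff| = 9.


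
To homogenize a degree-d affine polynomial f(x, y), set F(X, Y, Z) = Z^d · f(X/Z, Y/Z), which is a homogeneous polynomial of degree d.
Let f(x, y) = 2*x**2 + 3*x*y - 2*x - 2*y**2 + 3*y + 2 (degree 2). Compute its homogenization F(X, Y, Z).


F(X, Y, Z) = 2*X**2 + 3*X*Y - 2*X*Z - 2*Y**2 + 3*Y*Z + 2*Z**2

deg(f) = 2.
Substitute x = X/Z, y = Y/Z into f, then multiply by Z^2.
  monomial 2·x^2·y^0 ↦ 2·X^2·Y^0·Z^0.
  monomial 3·x^1·y^1 ↦ 3·X^1·Y^1·Z^0.
  monomial -2·x^1·y^0 ↦ -2·X^1·Y^0·Z^1.
  monomial -2·x^0·y^2 ↦ -2·X^0·Y^2·Z^0.
  monomial 3·x^0·y^1 ↦ 3·X^0·Y^1·Z^1.
  monomial 2·x^0·y^0 ↦ 2·X^0·Y^0·Z^2.
Collecting: F(X, Y, Z) = 2*X**2 + 3*X*Y - 2*X*Z - 2*Y**2 + 3*Y*Z + 2*Z**2.


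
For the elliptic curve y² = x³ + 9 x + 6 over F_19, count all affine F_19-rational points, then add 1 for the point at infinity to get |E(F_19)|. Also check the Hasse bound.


Affine points = {(0, 5), (0, 14), (1, 4), (1, 15), (4, 7), (4, 12), (5, 9), (5, 10), (8, 1), (8, 18), (11, 7), (11, 12), (14, 8), (14, 11), (15, 1), (15, 18), (16, 3), (16, 16)}; affine count = 18; |E(F_19)| = 19.

Discriminant check: Δ ∝ 4a³ + 27b² = 4·9³ + 27·6² = 4·729 + 27·36 ≡ 12 (mod 19). Nonzero ⇒ E is nonsingular.
For each x ∈ F_19, compute rhs = x³ + 9·x + 6 mod 19, then count y ∈ F_19 with y² ≡ rhs.
  x = 0: rhs = 6, matching y values: 5, 14 (2 points).
  x = 1: rhs = 16, matching y values: 4, 15 (2 points).
  x = 2: rhs = 13, matching y values: none (0 points).
  x = 3: rhs = 3, matching y values: none (0 points).
  x = 4: rhs = 11, matching y values: 7, 12 (2 points).
  x = 5: rhs = 5, matching y values: 9, 10 (2 points).
  x = 6: rhs = 10, matching y values: none (0 points).
  x = 7: rhs = 13, matching y values: none (0 points).
  x = 8: rhs = 1, matching y values: 1, 18 (2 points).
  x = 9: rhs = 18, matching y values: none (0 points).
  x = 10: rhs = 13, matching y values: none (0 points).
  x = 11: rhs = 11, matching y values: 7, 12 (2 points).
  x = 12: rhs = 18, matching y values: none (0 points).
  x = 13: rhs = 2, matching y values: none (0 points).
  x = 14: rhs = 7, matching y values: 8, 11 (2 points).
  x = 15: rhs = 1, matching y values: 1, 18 (2 points).
  x = 16: rhs = 9, matching y values: 3, 16 (2 points).
  x = 17: rhs = 18, matching y values: none (0 points).
  x = 18: rhs = 15, matching y values: none (0 points).
Total affine count: 18.
Full point count |E(F_19)| = 18 + 1 = 19.
Hasse bound: |19 − (19+1)| = |-1| = 1 ≤ 2√19 ≈ 8.7178 ✓.


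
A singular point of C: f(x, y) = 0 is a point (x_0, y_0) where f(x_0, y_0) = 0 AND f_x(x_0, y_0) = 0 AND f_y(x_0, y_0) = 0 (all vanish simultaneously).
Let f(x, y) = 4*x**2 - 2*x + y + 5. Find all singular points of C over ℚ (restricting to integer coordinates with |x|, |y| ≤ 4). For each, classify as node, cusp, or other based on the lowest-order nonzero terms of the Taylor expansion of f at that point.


No singular points in the scanned grid; C is smooth there.

Compute partial derivatives:
  f_x = 8*x - 2.
  f_y = 1.
f_y = 1 is a nonzero constant, so f_y never vanishes: no point (x, y) can satisfy f = f_x = f_y = 0. In particular no (x, y) ∈ {−4, ..., 4}² is singular; the curve is smooth.


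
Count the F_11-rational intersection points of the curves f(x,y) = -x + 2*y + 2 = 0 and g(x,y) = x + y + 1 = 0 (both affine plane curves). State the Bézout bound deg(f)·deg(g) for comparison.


Common zeros: {(0, 10)}; count = 1; Bézout bound = 1.

deg(f) = 1, deg(g) = 1, so Bézout bound = 1.
Scan x ∈ F_11. For each x, list the y ∈ F_11 with f(x, y) ≡ 0 and those with g(x, y) ≡ 0 (mod 11); the common zeros in that column are the intersection.
  x = 0: f ≡ 0 at y ∈ {10}; g ≡ 0 at y ∈ {10}; common: {10}.
  x = 1: f ≡ 0 at y ∈ {5}; g ≡ 0 at y ∈ {9}; common: ∅.
  x = 2: f ≡ 0 at y ∈ {0}; g ≡ 0 at y ∈ {8}; common: ∅.
  x = 3: f ≡ 0 at y ∈ {6}; g ≡ 0 at y ∈ {7}; common: ∅.
  x = 4: f ≡ 0 at y ∈ {1}; g ≡ 0 at y ∈ {6}; common: ∅.
  x = 5: f ≡ 0 at y ∈ {7}; g ≡ 0 at y ∈ {5}; common: ∅.
  x = 6: f ≡ 0 at y ∈ {2}; g ≡ 0 at y ∈ {4}; common: ∅.
  x = 7: f ≡ 0 at y ∈ {8}; g ≡ 0 at y ∈ {3}; common: ∅.
  x = 8: f ≡ 0 at y ∈ {3}; g ≡ 0 at y ∈ {2}; common: ∅.
  x = 9: f ≡ 0 at y ∈ {9}; g ≡ 0 at y ∈ {1}; common: ∅.
  x = 10: f ≡ 0 at y ∈ {4}; g ≡ 0 at y ∈ {0}; common: ∅.
Collecting: common zeros = {(0, 10)}, so the count is 1.
Comparison with the Bézout bound: 1 ≤ 1 = deg(f)·deg(g), as expected for curves with no common component (the bound is attained).
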